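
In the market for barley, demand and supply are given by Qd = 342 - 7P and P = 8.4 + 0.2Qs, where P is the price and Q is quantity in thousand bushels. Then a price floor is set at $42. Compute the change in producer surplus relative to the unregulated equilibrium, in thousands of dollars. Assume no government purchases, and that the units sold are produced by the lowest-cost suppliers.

-10

Rearranging supply gives Qs = 5P - 42. Equilibrium: 342 - 7P = 5P - 42, so 384 = 12P and P* = 32, Q* = 118.
Because the floor (42) lies above the market-clearing price, it is binding.
At P = 42: Qd = 342 - 7·42 = 48 and Qs = 5·42 - 42 = 168.
Producer surplus without the control is ½ · (32 - 8.4) · 118 = 1392.4.
With the floor, 48 units are sold at 42. The supply price at Q = 48 is 18, so PS = ½ · [(42 - 8.4) + (42 - 18)] · 48 = 1382.4.
Change in producer surplus = 1382.4 - 1392.4 = -10.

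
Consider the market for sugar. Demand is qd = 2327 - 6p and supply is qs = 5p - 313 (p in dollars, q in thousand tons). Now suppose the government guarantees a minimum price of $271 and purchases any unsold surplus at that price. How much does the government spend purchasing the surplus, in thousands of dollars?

Setting quantity demanded equal to quantity supplied, 2327 - 6p = 5p - 313, gives p* = 240 and q* = 887.
Since 271 > 240, the floor is binding.
At p = 271: qd = 2327 - 6·271 = 701 and qs = 5·271 - 313 = 1042.
Surplus = qs - qd = 341.
Government expenditure = surplus × support price = 341 × 271 = 92411.

92411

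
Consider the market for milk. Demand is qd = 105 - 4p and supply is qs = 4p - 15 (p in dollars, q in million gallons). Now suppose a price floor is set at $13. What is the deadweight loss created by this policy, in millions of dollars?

0

Without the control the market clears where 105 - 4p = 4p - 15, i.e. p* = 15 and q* = 45.
Since 13 is below p* = 15, the floor does not bind and the free-market outcome prevails.
Since the control does not bind, no trades are prevented and deadweight loss is zero.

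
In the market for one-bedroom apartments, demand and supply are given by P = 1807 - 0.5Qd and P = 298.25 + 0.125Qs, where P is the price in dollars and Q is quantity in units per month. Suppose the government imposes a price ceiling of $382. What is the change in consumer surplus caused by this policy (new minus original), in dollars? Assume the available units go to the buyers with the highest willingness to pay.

Rearranging demand gives Qd = 3614 - 2P; rearranging supply gives Qs = 8P - 2386. Equilibrium: 3614 - 2P = 8P - 2386, so 6000 = 10P and P* = 600, Q* = 2414.
Because the ceiling (382) lies below the market-clearing price, it is binding.
At P = 382: Qd = 3614 - 2·382 = 2850 and Qs = 8·382 - 2386 = 670.
Consumer surplus without the control is ½ · (1807 - 600) · 2414 = 1456849.
With the ceiling, 670 units are sold at 382 (assume they go to the highest-value buyers). The demand price at Q = 670 is 1472, so CS = ½ · [(1807 - 382) + (1472 - 382)] · 670 = 842525.
Change in consumer surplus = 842525 - 1456849 = -614324.

-614324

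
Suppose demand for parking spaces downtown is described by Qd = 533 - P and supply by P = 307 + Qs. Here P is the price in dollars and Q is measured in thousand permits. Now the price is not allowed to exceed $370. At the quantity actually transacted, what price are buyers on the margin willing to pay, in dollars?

Rearranging supply gives Qs = P - 307. Equilibrium: 533 - P = P - 307, so 840 = 2P and P* = 420, Q* = 113.
Since 370 < 420, the ceiling is binding.
At P = 370: Qd = 533 - 370 = 163 and Qs = 370 - 307 = 63.
Only 63 units reach the market. On the demand curve, the marginal buyer's willingness to pay at Q = 63 is (533 - 63) = 470.

470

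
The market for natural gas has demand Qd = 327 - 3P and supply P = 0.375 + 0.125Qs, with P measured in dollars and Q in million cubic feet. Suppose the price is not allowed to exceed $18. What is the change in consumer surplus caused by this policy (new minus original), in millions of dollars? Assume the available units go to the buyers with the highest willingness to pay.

Rearranging supply gives Qs = 8P - 3. Setting quantity demanded equal to quantity supplied, 327 - 3P = 8P - 3, gives P* = 30 and Q* = 237.
Because the ceiling (18) lies below the market-clearing price, it is binding.
At P = 18: Qd = 327 - 3·18 = 273 and Qs = 8·18 - 3 = 141.
Consumer surplus without the control is ½ · (109 - 30) · 237 = 9361.5.
With the ceiling, 141 units are sold at 18 (assume they go to the highest-value buyers). The demand price at Q = 141 is 62, so CS = ½ · [(109 - 18) + (62 - 18)] · 141 = 9517.5.
Change in consumer surplus = 9517.5 - 9361.5 = 156.

156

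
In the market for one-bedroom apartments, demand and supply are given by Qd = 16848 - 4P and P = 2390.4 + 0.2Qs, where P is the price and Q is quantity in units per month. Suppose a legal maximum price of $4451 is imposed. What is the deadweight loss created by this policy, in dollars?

Rearranging supply gives Qs = 5P - 11952. Without the control the market clears where 16848 - 4P = 5P - 11952, i.e. P* = 3200 and Q* = 4048.
Since 4451 is above P* = 3200, the ceiling does not bind and the free-market outcome prevails.
Since the control does not bind, no trades are prevented and deadweight loss is zero.

0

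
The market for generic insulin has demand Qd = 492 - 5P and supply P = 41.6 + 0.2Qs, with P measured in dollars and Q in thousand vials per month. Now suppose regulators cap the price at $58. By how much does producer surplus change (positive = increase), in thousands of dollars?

-1344

Rearranging supply gives Qs = 5P - 208. In a free market, 492 - 5P = 5P - 208 gives the equilibrium P* = 70, Q* = 142.
The ceiling of 58 is below the equilibrium price 70, so it binds.
At P = 58: Qd = 492 - 5·58 = 202 and Qs = 5·58 - 208 = 82.
Producer surplus without the control is ½ · (70 - 41.6) · 142 = 2016.4.
With the ceiling, producers sell 82 units at 58, so PS = ½ · (58 - 41.6) · 82 = 672.4.
Change in producer surplus = 672.4 - 2016.4 = -1344.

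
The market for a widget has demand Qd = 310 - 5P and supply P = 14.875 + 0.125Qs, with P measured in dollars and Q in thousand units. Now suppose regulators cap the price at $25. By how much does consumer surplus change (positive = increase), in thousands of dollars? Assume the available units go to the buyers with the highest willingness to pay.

Rearranging supply gives Qs = 8P - 119. Setting quantity demanded equal to quantity supplied, 310 - 5P = 8P - 119, gives P* = 33 and Q* = 145.
Since 25 < 33, the ceiling is binding.
At P = 25: Qd = 310 - 5·25 = 185 and Qs = 8·25 - 119 = 81.
Consumer surplus without the control is ½ · (62 - 33) · 145 = 2102.5.
With the ceiling, 81 units are sold at 25 (assume they go to the highest-value buyers). The demand price at Q = 81 is 45.8, so CS = ½ · [(62 - 25) + (45.8 - 25)] · 81 = 2340.9.
Change in consumer surplus = 2340.9 - 2102.5 = 238.4.

238.4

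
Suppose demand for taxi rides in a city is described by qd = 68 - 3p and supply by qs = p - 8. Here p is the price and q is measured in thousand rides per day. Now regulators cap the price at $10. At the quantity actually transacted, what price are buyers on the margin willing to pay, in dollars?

22

Without the control the market clears where 68 - 3p = p - 8, i.e. p* = 19 and q* = 11.
The ceiling of 10 is below the equilibrium price 19, so it binds.
At p = 10: qd = 68 - 3·10 = 38 and qs = 10 - 8 = 2.
Only 2 units reach the market. On the demand curve, the marginal buyer's willingness to pay at q = 2 is (68 - 2)/3 = 22.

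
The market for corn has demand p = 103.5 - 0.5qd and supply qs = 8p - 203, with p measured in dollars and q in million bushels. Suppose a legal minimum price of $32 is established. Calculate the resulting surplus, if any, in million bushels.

Rearranging demand gives qd = 207 - 2p. Without the control the market clears where 207 - 2p = 8p - 203, i.e. p* = 41 and q* = 125.
Since 32 is below p* = 41, the floor does not bind and the free-market outcome prevails.
Since the control does not bind, there is no surplus.

0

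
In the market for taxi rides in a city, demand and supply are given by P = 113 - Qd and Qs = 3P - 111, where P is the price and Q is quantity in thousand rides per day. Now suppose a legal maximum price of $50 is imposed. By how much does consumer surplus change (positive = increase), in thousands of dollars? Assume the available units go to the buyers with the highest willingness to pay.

72

Rearranging demand gives Qd = 113 - P. Setting quantity demanded equal to quantity supplied, 113 - P = 3P - 111, gives P* = 56 and Q* = 57.
Because the ceiling (50) lies below the market-clearing price, it is binding.
At P = 50: Qd = 113 - 50 = 63 and Qs = 3·50 - 111 = 39.
Consumer surplus without the control is ½ · (113 - 56) · 57 = 1624.5.
With the ceiling, 39 units are sold at 50 (assume they go to the highest-value buyers). The demand price at Q = 39 is 74, so CS = ½ · [(113 - 50) + (74 - 50)] · 39 = 1696.5.
Change in consumer surplus = 1696.5 - 1624.5 = 72.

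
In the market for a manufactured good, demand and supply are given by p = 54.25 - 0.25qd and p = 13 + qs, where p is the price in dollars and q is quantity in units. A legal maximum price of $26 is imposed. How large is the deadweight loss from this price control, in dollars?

Rearranging demand gives qd = 217 - 4p; rearranging supply gives qs = p - 13. In a free market, 217 - 4p = p - 13 gives the equilibrium p* = 46, q* = 33.
Because the ceiling (26) lies below the market-clearing price, it is binding.
At p = 26: qd = 217 - 4·26 = 113 and qs = 26 - 13 = 13.
Quantity traded falls to 13. At q = 13 the demand price is (217 - 13)/4 = 51 and the supply price is 13 + 13 = 26.
Deadweight loss = ½ · (51 - 26) · (33 - 13) = ½ · 25 · 20 = 250.

250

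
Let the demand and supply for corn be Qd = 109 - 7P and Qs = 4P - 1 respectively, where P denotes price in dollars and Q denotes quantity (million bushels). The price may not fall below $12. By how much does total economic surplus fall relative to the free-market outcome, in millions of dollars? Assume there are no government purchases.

In a free market, 109 - 7P = 4P - 1 gives the equilibrium P* = 10, Q* = 39.
Because the floor (12) lies above the market-clearing price, it is binding.
At P = 12: Qd = 109 - 7·12 = 25 and Qs = 4·12 - 1 = 47.
Quantity traded falls to 25. At Q = 25 the demand price is (109 - 25)/7 = 12 and the supply price is (1 + 25)/4 = 6.5.
Deadweight loss = ½ · (12 - 6.5) · (39 - 25) = ½ · 5.5 · 14 = 38.5.

38.5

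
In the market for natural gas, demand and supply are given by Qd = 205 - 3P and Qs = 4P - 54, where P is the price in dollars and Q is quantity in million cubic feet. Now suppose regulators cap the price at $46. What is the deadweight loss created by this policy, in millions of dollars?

Equilibrium: 205 - 3P = 4P - 54, so 259 = 7P and P* = 37, Q* = 94.
Since 46 is above P* = 37, the ceiling does not bind and the free-market outcome prevails.
Since the control does not bind, no trades are prevented and deadweight loss is zero.

0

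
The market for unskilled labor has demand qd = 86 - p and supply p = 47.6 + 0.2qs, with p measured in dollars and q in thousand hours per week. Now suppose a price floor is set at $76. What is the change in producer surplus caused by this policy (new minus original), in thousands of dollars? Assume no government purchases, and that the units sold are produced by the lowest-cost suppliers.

171.6

Rearranging supply gives qs = 5p - 238. Without the control the market clears where 86 - p = 5p - 238, i.e. p* = 54 and q* = 32.
Because the floor (76) lies above the market-clearing price, it is binding.
At p = 76: qd = 86 - 76 = 10 and qs = 5·76 - 238 = 142.
Producer surplus without the control is ½ · (54 - 47.6) · 32 = 102.4.
With the floor, 10 units are sold at 76. The supply price at q = 10 is 49.6, so PS = ½ · [(76 - 47.6) + (76 - 49.6)] · 10 = 274.
Change in producer surplus = 274 - 102.4 = 171.6.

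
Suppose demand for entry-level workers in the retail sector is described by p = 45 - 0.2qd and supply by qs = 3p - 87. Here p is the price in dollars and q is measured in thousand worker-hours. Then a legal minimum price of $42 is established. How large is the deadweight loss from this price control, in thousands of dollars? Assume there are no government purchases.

Rearranging demand gives qd = 225 - 5p. Setting quantity demanded equal to quantity supplied, 225 - 5p = 3p - 87, gives p* = 39 and q* = 30.
Since 42 > 39, the floor is binding.
At p = 42: qd = 225 - 5·42 = 15 and qs = 3·42 - 87 = 39.
Quantity traded falls to 15. At q = 15 the demand price is (225 - 15)/5 = 42 and the supply price is (87 + 15)/3 = 34.
Deadweight loss = ½ · (42 - 34) · (30 - 15) = ½ · 8 · 15 = 60.

60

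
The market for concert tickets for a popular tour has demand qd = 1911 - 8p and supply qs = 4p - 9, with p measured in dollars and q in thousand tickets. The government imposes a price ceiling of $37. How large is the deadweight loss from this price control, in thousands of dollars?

45387

Setting quantity demanded equal to quantity supplied, 1911 - 8p = 4p - 9, gives p* = 160 and q* = 631.
Since 37 < 160, the ceiling is binding.
At p = 37: qd = 1911 - 8·37 = 1615 and qs = 4·37 - 9 = 139.
Quantity traded falls to 139. At q = 139 the demand price is (1911 - 139)/8 = 221.5 and the supply price is (9 + 139)/4 = 37.
Deadweight loss = ½ · (221.5 - 37) · (631 - 139) = ½ · 184.5 · 492 = 45387.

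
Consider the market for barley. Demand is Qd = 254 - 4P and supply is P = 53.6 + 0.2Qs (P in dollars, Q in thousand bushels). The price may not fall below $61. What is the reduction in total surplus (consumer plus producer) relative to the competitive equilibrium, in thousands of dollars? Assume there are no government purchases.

32.4

Rearranging supply gives Qs = 5P - 268. Equilibrium: 254 - 4P = 5P - 268, so 522 = 9P and P* = 58, Q* = 22.
The floor of 61 is above the equilibrium price 58, so it binds.
At P = 61: Qd = 254 - 4·61 = 10 and Qs = 5·61 - 268 = 37.
Quantity traded falls to 10. At Q = 10 the demand price is (254 - 10)/4 = 61 and the supply price is (268 + 10)/5 = 55.6.
Deadweight loss = ½ · (61 - 55.6) · (22 - 10) = ½ · 5.4 · 12 = 32.4.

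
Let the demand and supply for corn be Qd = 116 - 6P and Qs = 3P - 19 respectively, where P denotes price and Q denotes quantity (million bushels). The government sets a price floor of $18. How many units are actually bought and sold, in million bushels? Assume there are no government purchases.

Equilibrium: 116 - 6P = 3P - 19, so 135 = 9P and P* = 15, Q* = 26.
Because the floor (18) lies above the market-clearing price, it is binding.
At P = 18: Qd = 116 - 6·18 = 8 and Qs = 3·18 - 19 = 35.
The quantity actually transacted is the short side, demand: 8.

8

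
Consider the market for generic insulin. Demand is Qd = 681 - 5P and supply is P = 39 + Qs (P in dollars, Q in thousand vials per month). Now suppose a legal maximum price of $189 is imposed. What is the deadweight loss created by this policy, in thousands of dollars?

Rearranging supply gives Qs = P - 39. Equilibrium: 681 - 5P = P - 39, so 720 = 6P and P* = 120, Q* = 81.
Since 189 is above P* = 120, the ceiling does not bind and the free-market outcome prevails.
Since the control does not bind, no trades are prevented and deadweight loss is zero.

0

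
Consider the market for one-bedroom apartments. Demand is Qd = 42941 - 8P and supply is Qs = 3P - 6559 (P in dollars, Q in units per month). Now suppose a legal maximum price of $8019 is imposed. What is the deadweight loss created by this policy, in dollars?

Setting quantity demanded equal to quantity supplied, 42941 - 8P = 3P - 6559, gives P* = 4500 and Q* = 6941.
Since 8019 is above P* = 4500, the ceiling does not bind and the free-market outcome prevails.
Since the control does not bind, no trades are prevented and deadweight loss is zero.

0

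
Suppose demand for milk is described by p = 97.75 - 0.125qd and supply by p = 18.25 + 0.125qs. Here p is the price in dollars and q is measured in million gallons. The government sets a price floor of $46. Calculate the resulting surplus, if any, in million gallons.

Rearranging demand gives qd = 782 - 8p; rearranging supply gives qs = 8p - 146. Without the control the market clears where 782 - 8p = 8p - 146, i.e. p* = 58 and q* = 318.
Since 46 is below p* = 58, the floor does not bind and the free-market outcome prevails.
Since the control does not bind, there is no surplus.

0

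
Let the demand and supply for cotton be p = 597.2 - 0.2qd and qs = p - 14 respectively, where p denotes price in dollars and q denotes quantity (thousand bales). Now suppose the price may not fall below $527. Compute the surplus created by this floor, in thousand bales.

Rearranging demand gives qd = 2986 - 5p. In a free market, 2986 - 5p = p - 14 gives the equilibrium p* = 500, q* = 486.
Because the floor (527) lies above the market-clearing price, it is binding.
At p = 527: qd = 2986 - 5·527 = 351 and qs = 527 - 14 = 513.
Surplus = qs - qd = 513 - 351 = 162.

162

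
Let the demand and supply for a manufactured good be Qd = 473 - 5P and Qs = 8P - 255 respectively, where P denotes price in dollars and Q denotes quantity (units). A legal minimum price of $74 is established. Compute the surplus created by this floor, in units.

Without the control the market clears where 473 - 5P = 8P - 255, i.e. P* = 56 and Q* = 193.
The floor of 74 is above the equilibrium price 56, so it binds.
At P = 74: Qd = 473 - 5·74 = 103 and Qs = 8·74 - 255 = 337.
Surplus = Qs - Qd = 337 - 103 = 234.

234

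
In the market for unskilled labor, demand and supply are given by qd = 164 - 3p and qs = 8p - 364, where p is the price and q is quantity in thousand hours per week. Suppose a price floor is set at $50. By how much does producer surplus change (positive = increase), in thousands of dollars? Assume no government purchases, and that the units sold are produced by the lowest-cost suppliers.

25.75

Without the control the market clears where 164 - 3p = 8p - 364, i.e. p* = 48 and q* = 20.
The floor of 50 is above the equilibrium price 48, so it binds.
At p = 50: qd = 164 - 3·50 = 14 and qs = 8·50 - 364 = 36.
Producer surplus without the control is ½ · (48 - 45.5) · 20 = 25.
With the floor, 14 units are sold at 50. The supply price at q = 14 is 47.25, so PS = ½ · [(50 - 45.5) + (50 - 47.25)] · 14 = 50.75.
Change in producer surplus = 50.75 - 25 = 25.75.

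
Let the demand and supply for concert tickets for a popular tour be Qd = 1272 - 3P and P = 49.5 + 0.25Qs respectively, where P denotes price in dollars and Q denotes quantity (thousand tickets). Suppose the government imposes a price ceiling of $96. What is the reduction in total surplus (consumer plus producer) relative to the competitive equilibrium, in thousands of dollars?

Rearranging supply gives Qs = 4P - 198. Setting quantity demanded equal to quantity supplied, 1272 - 3P = 4P - 198, gives P* = 210 and Q* = 642.
The ceiling of 96 is below the equilibrium price 210, so it binds.
At P = 96: Qd = 1272 - 3·96 = 984 and Qs = 4·96 - 198 = 186.
Quantity traded falls to 186. At Q = 186 the demand price is (1272 - 186)/3 = 362 and the supply price is (198 + 186)/4 = 96.
Deadweight loss = ½ · (362 - 96) · (642 - 186) = ½ · 266 · 456 = 60648.

60648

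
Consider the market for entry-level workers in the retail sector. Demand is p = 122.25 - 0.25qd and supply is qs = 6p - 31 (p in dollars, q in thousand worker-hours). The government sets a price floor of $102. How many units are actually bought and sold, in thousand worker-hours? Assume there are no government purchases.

Rearranging demand gives qd = 489 - 4p. Equilibrium: 489 - 4p = 6p - 31, so 520 = 10p and p* = 52, q* = 281.
Since 102 > 52, the floor is binding.
At p = 102: qd = 489 - 4·102 = 81 and qs = 6·102 - 31 = 581.
The quantity actually transacted is the short side, demand: 81.

81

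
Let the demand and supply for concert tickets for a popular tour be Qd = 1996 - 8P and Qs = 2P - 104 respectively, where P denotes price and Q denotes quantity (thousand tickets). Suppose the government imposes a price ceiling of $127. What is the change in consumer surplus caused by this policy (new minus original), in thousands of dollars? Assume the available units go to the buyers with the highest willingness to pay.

10727.75

Without the control the market clears where 1996 - 8P = 2P - 104, i.e. P* = 210 and Q* = 316.
Since 127 < 210, the ceiling is binding.
At P = 127: Qd = 1996 - 8·127 = 980 and Qs = 2·127 - 104 = 150.
Consumer surplus without the control is ½ · (249.5 - 210) · 316 = 6241.
With the ceiling, 150 units are sold at 127 (assume they go to the highest-value buyers). The demand price at Q = 150 is 230.75, so CS = ½ · [(249.5 - 127) + (230.75 - 127)] · 150 = 16968.75.
Change in consumer surplus = 16968.75 - 6241 = 10727.75.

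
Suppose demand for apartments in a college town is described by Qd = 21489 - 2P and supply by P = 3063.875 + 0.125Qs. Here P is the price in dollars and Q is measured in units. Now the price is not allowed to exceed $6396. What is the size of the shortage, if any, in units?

Rearranging supply gives Qs = 8P - 24511. Setting quantity demanded equal to quantity supplied, 21489 - 2P = 8P - 24511, gives P* = 4600 and Q* = 12289.
The ceiling of 6396 is above the equilibrium price 4600, so it is not binding; the market clears at P* = 4600, Q* = 12289.
Since the control does not bind, there is no shortage.

0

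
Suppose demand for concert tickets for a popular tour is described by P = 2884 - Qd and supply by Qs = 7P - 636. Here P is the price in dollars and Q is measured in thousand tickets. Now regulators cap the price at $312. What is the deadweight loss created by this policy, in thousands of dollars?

458752

Rearranging demand gives Qd = 2884 - P. In a free market, 2884 - P = 7P - 636 gives the equilibrium P* = 440, Q* = 2444.
The ceiling of 312 is below the equilibrium price 440, so it binds.
At P = 312: Qd = 2884 - 312 = 2572 and Qs = 7·312 - 636 = 1548.
Quantity traded falls to 1548. At Q = 1548 the demand price is 2884 - 1548 = 1336 and the supply price is (636 + 1548)/7 = 312.
Deadweight loss = ½ · (1336 - 312) · (2444 - 1548) = ½ · 1024 · 896 = 458752.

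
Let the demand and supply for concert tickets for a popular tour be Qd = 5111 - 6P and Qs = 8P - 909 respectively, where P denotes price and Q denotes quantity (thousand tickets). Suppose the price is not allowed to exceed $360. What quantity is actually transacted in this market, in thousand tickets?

1971

In a free market, 5111 - 6P = 8P - 909 gives the equilibrium P* = 430, Q* = 2531.
Since 360 < 430, the ceiling is binding.
At P = 360: Qd = 5111 - 6·360 = 2951 and Qs = 8·360 - 909 = 1971.
The quantity actually transacted is the short side, supply: 1971.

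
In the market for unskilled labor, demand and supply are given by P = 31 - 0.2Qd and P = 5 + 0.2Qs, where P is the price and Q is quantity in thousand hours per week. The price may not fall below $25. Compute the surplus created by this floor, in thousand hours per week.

70

Rearranging demand gives Qd = 155 - 5P; rearranging supply gives Qs = 5P - 25. Equilibrium: 155 - 5P = 5P - 25, so 180 = 10P and P* = 18, Q* = 65.
Because the floor (25) lies above the market-clearing price, it is binding.
At P = 25: Qd = 155 - 5·25 = 30 and Qs = 5·25 - 25 = 100.
Surplus = Qs - Qd = 100 - 30 = 70.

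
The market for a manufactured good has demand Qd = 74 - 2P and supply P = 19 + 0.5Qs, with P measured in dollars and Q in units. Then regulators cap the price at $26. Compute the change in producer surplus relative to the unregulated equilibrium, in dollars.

-32

Rearranging supply gives Qs = 2P - 38. Without the control the market clears where 74 - 2P = 2P - 38, i.e. P* = 28 and Q* = 18.
Because the ceiling (26) lies below the market-clearing price, it is binding.
At P = 26: Qd = 74 - 2·26 = 22 and Qs = 2·26 - 38 = 14.
Producer surplus without the control is ½ · (28 - 19) · 18 = 81.
With the ceiling, producers sell 14 units at 26, so PS = ½ · (26 - 19) · 14 = 49.
Change in producer surplus = 49 - 81 = -32.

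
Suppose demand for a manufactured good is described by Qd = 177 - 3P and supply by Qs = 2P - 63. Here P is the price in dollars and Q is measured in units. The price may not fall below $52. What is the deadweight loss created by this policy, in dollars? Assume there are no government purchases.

Equilibrium: 177 - 3P = 2P - 63, so 240 = 5P and P* = 48, Q* = 33.
Because the floor (52) lies above the market-clearing price, it is binding.
At P = 52: Qd = 177 - 3·52 = 21 and Qs = 2·52 - 63 = 41.
Quantity traded falls to 21. At Q = 21 the demand price is (177 - 21)/3 = 52 and the supply price is (63 + 21)/2 = 42.
Deadweight loss = ½ · (52 - 42) · (33 - 21) = ½ · 10 · 12 = 60.

60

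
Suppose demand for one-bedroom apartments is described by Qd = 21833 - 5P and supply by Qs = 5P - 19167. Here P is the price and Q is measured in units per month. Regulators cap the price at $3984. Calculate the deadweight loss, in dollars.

67280

In a free market, 21833 - 5P = 5P - 19167 gives the equilibrium P* = 4100, Q* = 1333.
Since 3984 < 4100, the ceiling is binding.
At P = 3984: Qd = 21833 - 5·3984 = 1913 and Qs = 5·3984 - 19167 = 753.
Quantity traded falls to 753. At Q = 753 the demand price is (21833 - 753)/5 = 4216 and the supply price is (19167 + 753)/5 = 3984.
Deadweight loss = ½ · (4216 - 3984) · (1333 - 753) = ½ · 232 · 580 = 67280.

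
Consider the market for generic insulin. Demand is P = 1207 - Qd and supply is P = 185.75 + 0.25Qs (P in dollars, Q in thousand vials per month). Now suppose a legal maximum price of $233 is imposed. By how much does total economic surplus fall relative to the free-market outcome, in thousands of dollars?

246490

Rearranging demand gives Qd = 1207 - P; rearranging supply gives Qs = 4P - 743. Without the control the market clears where 1207 - P = 4P - 743, i.e. P* = 390 and Q* = 817.
The ceiling of 233 is below the equilibrium price 390, so it binds.
At P = 233: Qd = 1207 - 233 = 974 and Qs = 4·233 - 743 = 189.
Quantity traded falls to 189. At Q = 189 the demand price is 1207 - 189 = 1018 and the supply price is (743 + 189)/4 = 233.
Deadweight loss = ½ · (1018 - 233) · (817 - 189) = ½ · 785 · 628 = 246490.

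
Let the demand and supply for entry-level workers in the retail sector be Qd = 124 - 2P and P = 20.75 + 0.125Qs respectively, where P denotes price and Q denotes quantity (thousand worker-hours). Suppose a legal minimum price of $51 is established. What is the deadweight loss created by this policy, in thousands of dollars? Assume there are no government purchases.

605

Rearranging supply gives Qs = 8P - 166. Without the control the market clears where 124 - 2P = 8P - 166, i.e. P* = 29 and Q* = 66.
Since 51 > 29, the floor is binding.
At P = 51: Qd = 124 - 2·51 = 22 and Qs = 8·51 - 166 = 242.
Quantity traded falls to 22. At Q = 22 the demand price is (124 - 22)/2 = 51 and the supply price is (166 + 22)/8 = 23.5.
Deadweight loss = ½ · (51 - 23.5) · (66 - 22) = ½ · 27.5 · 44 = 605.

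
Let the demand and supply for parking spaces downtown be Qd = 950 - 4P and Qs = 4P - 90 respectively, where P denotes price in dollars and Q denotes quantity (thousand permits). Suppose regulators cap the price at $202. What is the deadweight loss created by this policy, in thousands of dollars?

Without the control the market clears where 950 - 4P = 4P - 90, i.e. P* = 130 and Q* = 430.
Since 202 is above P* = 130, the ceiling does not bind and the free-market outcome prevails.
Since the control does not bind, no trades are prevented and deadweight loss is zero.

0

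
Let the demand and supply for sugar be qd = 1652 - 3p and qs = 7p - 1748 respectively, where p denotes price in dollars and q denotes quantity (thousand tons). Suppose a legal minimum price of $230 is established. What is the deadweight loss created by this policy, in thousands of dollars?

Without the control the market clears where 1652 - 3p = 7p - 1748, i.e. p* = 340 and q* = 632.
The floor of 230 is below the equilibrium price 340, so it is not binding; the market clears at p* = 340, q* = 632.
Since the control does not bind, no trades are prevented and deadweight loss is zero.

0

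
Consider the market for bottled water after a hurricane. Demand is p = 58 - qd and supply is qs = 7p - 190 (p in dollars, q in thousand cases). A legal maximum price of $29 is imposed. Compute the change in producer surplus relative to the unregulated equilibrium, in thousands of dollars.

-40

Rearranging demand gives qd = 58 - p. In a free market, 58 - p = 7p - 190 gives the equilibrium p* = 31, q* = 27.
Because the ceiling (29) lies below the market-clearing price, it is binding.
At p = 29: qd = 58 - 29 = 29 and qs = 7·29 - 190 = 13.
Producer surplus without the control is ½ · (31 - 190/7) · 27 = 729/14.
With the ceiling, producers sell 13 units at 29, so PS = ½ · (29 - 190/7) · 13 = 169/14.
Change in producer surplus = 169/14 - 729/14 = -40.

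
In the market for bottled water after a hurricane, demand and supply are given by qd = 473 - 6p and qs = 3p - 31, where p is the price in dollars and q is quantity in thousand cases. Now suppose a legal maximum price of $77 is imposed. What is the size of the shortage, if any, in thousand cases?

Setting quantity demanded equal to quantity supplied, 473 - 6p = 3p - 31, gives p* = 56 and q* = 137.
Since 77 is above p* = 56, the ceiling does not bind and the free-market outcome prevails.
Since the control does not bind, there is no shortage.

0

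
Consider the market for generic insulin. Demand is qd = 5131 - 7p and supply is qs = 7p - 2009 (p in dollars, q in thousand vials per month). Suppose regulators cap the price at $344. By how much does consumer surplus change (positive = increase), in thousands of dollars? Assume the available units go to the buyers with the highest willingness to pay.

Equilibrium: 5131 - 7p = 7p - 2009, so 7140 = 14p and p* = 510, q* = 1561.
The ceiling of 344 is below the equilibrium price 510, so it binds.
At p = 344: qd = 5131 - 7·344 = 2723 and qs = 7·344 - 2009 = 399.
Consumer surplus without the control is ½ · (733 - 510) · 1561 = 174051.5.
With the ceiling, 399 units are sold at 344 (assume they go to the highest-value buyers). The demand price at q = 399 is 676, so CS = ½ · [(733 - 344) + (676 - 344)] · 399 = 143839.5.
Change in consumer surplus = 143839.5 - 174051.5 = -30212.

-30212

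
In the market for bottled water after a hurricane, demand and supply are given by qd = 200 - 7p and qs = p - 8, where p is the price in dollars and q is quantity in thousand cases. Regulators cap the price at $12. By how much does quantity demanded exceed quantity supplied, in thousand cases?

Equilibrium: 200 - 7p = p - 8, so 208 = 8p and p* = 26, q* = 18.
The ceiling of 12 is below the equilibrium price 26, so it binds.
At p = 12: qd = 200 - 7·12 = 116 and qs = 12 - 8 = 4.
Shortage = qd - qs = 116 - 4 = 112.

112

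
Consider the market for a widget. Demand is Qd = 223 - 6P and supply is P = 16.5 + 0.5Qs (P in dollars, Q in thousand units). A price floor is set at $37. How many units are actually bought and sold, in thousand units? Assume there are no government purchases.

Rearranging supply gives Qs = 2P - 33. In a free market, 223 - 6P = 2P - 33 gives the equilibrium P* = 32, Q* = 31.
Because the floor (37) lies above the market-clearing price, it is binding.
At P = 37: Qd = 223 - 6·37 = 1 and Qs = 2·37 - 33 = 41.
The quantity actually transacted is the short side, demand: 1.

1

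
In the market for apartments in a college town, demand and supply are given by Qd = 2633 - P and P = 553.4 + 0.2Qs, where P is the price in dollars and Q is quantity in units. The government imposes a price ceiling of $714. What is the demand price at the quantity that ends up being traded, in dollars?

Rearranging supply gives Qs = 5P - 2767. Equilibrium: 2633 - P = 5P - 2767, so 5400 = 6P and P* = 900, Q* = 1733.
Because the ceiling (714) lies below the market-clearing price, it is binding.
At P = 714: Qd = 2633 - 714 = 1919 and Qs = 5·714 - 2767 = 803.
Only 803 units reach the market. On the demand curve, the marginal buyer's willingness to pay at Q = 803 is (2633 - 803) = 1830.

1830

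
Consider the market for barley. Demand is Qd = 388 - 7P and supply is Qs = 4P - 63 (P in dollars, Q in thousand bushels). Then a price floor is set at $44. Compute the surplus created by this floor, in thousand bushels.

33

Setting quantity demanded equal to quantity supplied, 388 - 7P = 4P - 63, gives P* = 41 and Q* = 101.
The floor of 44 is above the equilibrium price 41, so it binds.
At P = 44: Qd = 388 - 7·44 = 80 and Qs = 4·44 - 63 = 113.
Surplus = Qs - Qd = 113 - 80 = 33.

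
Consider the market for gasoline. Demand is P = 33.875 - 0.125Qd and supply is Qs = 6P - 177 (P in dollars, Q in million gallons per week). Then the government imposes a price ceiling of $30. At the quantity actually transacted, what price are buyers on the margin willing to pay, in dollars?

Rearranging demand gives Qd = 271 - 8P. Equilibrium: 271 - 8P = 6P - 177, so 448 = 14P and P* = 32, Q* = 15.
Because the ceiling (30) lies below the market-clearing price, it is binding.
At P = 30: Qd = 271 - 8·30 = 31 and Qs = 6·30 - 177 = 3.
Only 3 units reach the market. On the demand curve, the marginal buyer's willingness to pay at Q = 3 is (271 - 3)/8 = 33.5.

33.5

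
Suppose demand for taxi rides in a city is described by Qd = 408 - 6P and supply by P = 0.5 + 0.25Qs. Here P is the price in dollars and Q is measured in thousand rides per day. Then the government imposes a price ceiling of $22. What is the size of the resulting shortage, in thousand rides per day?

Rearranging supply gives Qs = 4P - 2. Equilibrium: 408 - 6P = 4P - 2, so 410 = 10P and P* = 41, Q* = 162.
The ceiling of 22 is below the equilibrium price 41, so it binds.
At P = 22: Qd = 408 - 6·22 = 276 and Qs = 4·22 - 2 = 86.
Shortage = Qd - Qs = 276 - 86 = 190.

190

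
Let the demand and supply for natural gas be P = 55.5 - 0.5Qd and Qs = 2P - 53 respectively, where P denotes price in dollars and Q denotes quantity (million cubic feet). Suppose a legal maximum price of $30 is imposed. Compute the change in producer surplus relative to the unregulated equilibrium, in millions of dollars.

-198

Rearranging demand gives Qd = 111 - 2P. In a free market, 111 - 2P = 2P - 53 gives the equilibrium P* = 41, Q* = 29.
The ceiling of 30 is below the equilibrium price 41, so it binds.
At P = 30: Qd = 111 - 2·30 = 51 and Qs = 2·30 - 53 = 7.
Producer surplus without the control is ½ · (41 - 26.5) · 29 = 210.25.
With the ceiling, producers sell 7 units at 30, so PS = ½ · (30 - 26.5) · 7 = 12.25.
Change in producer surplus = 12.25 - 210.25 = -198.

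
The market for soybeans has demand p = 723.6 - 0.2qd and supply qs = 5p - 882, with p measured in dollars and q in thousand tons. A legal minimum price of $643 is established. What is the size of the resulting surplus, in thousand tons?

1930

Rearranging demand gives qd = 3618 - 5p. In a free market, 3618 - 5p = 5p - 882 gives the equilibrium p* = 450, q* = 1368.
Since 643 > 450, the floor is binding.
At p = 643: qd = 3618 - 5·643 = 403 and qs = 5·643 - 882 = 2333.
Surplus = qs - qd = 2333 - 403 = 1930.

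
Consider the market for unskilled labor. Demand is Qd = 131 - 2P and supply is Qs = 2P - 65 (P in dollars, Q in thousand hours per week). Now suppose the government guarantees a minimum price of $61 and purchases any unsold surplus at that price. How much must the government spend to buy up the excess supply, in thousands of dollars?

Setting quantity demanded equal to quantity supplied, 131 - 2P = 2P - 65, gives P* = 49 and Q* = 33.
Since 61 > 49, the floor is binding.
At P = 61: Qd = 131 - 2·61 = 9 and Qs = 2·61 - 65 = 57.
Surplus = Qs - Qd = 48.
Government expenditure = surplus × support price = 48 × 61 = 2928.

2928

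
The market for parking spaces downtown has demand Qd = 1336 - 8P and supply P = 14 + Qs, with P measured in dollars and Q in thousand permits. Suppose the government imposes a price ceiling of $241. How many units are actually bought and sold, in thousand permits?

136

Rearranging supply gives Qs = P - 14. Setting quantity demanded equal to quantity supplied, 1336 - 8P = P - 14, gives P* = 150 and Q* = 136.
Since 241 is above P* = 150, the ceiling does not bind and the free-market outcome prevails.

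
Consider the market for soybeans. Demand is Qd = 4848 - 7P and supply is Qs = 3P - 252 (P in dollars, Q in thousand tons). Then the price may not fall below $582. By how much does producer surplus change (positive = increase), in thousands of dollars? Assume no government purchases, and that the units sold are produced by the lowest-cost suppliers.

13392

Equilibrium: 4848 - 7P = 3P - 252, so 5100 = 10P and P* = 510, Q* = 1278.
Because the floor (582) lies above the market-clearing price, it is binding.
At P = 582: Qd = 4848 - 7·582 = 774 and Qs = 3·582 - 252 = 1494.
Producer surplus without the control is ½ · (510 - 84) · 1278 = 272214.
With the floor, 774 units are sold at 582. The supply price at Q = 774 is 342, so PS = ½ · [(582 - 84) + (582 - 342)] · 774 = 285606.
Change in producer surplus = 285606 - 272214 = 13392.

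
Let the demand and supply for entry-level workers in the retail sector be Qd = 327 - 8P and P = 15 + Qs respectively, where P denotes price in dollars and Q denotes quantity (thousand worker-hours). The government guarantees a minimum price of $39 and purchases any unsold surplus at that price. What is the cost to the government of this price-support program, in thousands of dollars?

Rearranging supply gives Qs = P - 15. In a free market, 327 - 8P = P - 15 gives the equilibrium P* = 38, Q* = 23.
The floor of 39 is above the equilibrium price 38, so it binds.
At P = 39: Qd = 327 - 8·39 = 15 and Qs = 39 - 15 = 24.
Surplus = Qs - Qd = 9.
Government expenditure = surplus × support price = 9 × 39 = 351.

351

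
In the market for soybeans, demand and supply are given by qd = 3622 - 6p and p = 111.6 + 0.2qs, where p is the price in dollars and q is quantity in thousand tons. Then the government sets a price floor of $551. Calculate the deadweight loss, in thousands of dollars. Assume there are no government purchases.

192990.6

Rearranging supply gives qs = 5p - 558. Without the control the market clears where 3622 - 6p = 5p - 558, i.e. p* = 380 and q* = 1342.
Since 551 > 380, the floor is binding.
At p = 551: qd = 3622 - 6·551 = 316 and qs = 5·551 - 558 = 2197.
Quantity traded falls to 316. At q = 316 the demand price is (3622 - 316)/6 = 551 and the supply price is (558 + 316)/5 = 174.8.
Deadweight loss = ½ · (551 - 174.8) · (1342 - 316) = ½ · 376.2 · 1026 = 192990.6.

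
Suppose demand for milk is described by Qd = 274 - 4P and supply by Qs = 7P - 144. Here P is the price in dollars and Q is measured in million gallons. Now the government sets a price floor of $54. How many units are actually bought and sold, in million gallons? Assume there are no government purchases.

58

Without the control the market clears where 274 - 4P = 7P - 144, i.e. P* = 38 and Q* = 122.
The floor of 54 is above the equilibrium price 38, so it binds.
At P = 54: Qd = 274 - 4·54 = 58 and Qs = 7·54 - 144 = 234.
The quantity actually transacted is the short side, demand: 58.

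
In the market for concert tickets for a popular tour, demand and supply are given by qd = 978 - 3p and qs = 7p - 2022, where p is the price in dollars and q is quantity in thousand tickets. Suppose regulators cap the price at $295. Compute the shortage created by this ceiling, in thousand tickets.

50

In a free market, 978 - 3p = 7p - 2022 gives the equilibrium p* = 300, q* = 78.
The ceiling of 295 is below the equilibrium price 300, so it binds.
At p = 295: qd = 978 - 3·295 = 93 and qs = 7·295 - 2022 = 43.
Shortage = qd - qs = 93 - 43 = 50.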